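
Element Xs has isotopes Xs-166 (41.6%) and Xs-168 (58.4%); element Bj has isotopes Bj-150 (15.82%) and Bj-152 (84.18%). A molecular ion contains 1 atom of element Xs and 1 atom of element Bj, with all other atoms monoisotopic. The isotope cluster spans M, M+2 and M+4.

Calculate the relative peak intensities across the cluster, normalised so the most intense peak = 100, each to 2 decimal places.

13.39 : 90.03 : 100.00

Element Xs pattern (n=1): 0.4160 : 0.5840
Element Bj pattern (n=1): 0.1582 : 0.8418
Convolve the two distributions (both contribute in 2-u steps):
  M: 0.4160×0.1582 = 0.065811
  M+2: 0.4160×0.8418 + 0.5840×0.1582 = 0.442578
  M+4: 0.5840×0.8418 = 0.491611
Scale to base peak (0.491611) = 100: 13.39 : 90.03 : 100.00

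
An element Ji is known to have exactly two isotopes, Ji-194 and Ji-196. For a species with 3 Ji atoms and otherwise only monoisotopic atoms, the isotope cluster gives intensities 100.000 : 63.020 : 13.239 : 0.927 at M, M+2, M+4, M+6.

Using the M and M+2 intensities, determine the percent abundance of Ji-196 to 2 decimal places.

17.36%

If p is the fraction of Ji that is Ji-194, then I(M+2)/I(M) = [C(3,1)·p^2·(1−p)] / p^3 = 3·(1−p)/p = 63.020/100.000 = 0.6302
(1−p)/p = 0.6302/3 = 0.2101  ⇒  p = 1/(1 + 0.2101) = 0.8264
Ji-194: 82.64%, Ji-196: 17.36%.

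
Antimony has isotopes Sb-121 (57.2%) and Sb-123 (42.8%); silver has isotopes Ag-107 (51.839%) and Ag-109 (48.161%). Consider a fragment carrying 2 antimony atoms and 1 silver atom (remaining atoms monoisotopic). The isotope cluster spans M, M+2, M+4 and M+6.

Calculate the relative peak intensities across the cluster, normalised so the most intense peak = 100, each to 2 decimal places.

Antimony pattern (n=2): 0.327184 : 0.489632 : 0.183184
Silver pattern (n=1): 0.51839 : 0.48161
Convolve the two distributions (both contribute in 2-u steps):
  M: 0.327184×0.51839 = 0.169609
  M+2: 0.327184×0.48161 + 0.489632×0.51839 = 0.411395
  M+4: 0.489632×0.48161 + 0.183184×0.51839 = 0.330772
  M+6: 0.183184×0.48161 = 0.088223
Scale to base peak (0.411395) = 100: 41.23 : 100.00 : 80.40 : 21.44

41.23 : 100.00 : 80.40 : 21.44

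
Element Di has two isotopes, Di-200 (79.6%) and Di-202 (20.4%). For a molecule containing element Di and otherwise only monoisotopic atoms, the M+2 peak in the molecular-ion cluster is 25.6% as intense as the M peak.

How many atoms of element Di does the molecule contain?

For n independent Di atoms, I(M+2)/I(M) = n · (abundance Di-202) / (abundance Di-200) = n · 0.204/0.796.
n = 0.256 × 0.796/0.204 = 1.00 ≈ 1

1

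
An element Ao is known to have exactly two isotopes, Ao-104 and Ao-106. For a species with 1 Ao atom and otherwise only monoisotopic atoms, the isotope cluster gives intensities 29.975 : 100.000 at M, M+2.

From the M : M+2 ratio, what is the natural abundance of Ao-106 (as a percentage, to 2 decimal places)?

76.94%

Write p for the Ao-104 fraction. I(M+2)/I(M) = [C(1,1)·p^0·(1−p)] / p^1 = 1·(1−p)/p = 100.000/29.975 = 3.3361
(1−p)/p = 3.3361/1 = 3.3361  ⇒  p = 1/(1 + 3.3361) = 0.2306
Ao-104: 23.06%, Ao-106: 76.94%.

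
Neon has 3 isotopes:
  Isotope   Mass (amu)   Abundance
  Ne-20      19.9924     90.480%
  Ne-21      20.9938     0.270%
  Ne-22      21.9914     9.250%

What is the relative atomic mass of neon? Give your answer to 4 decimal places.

Ar = Σ fᵢ·mᵢ = 0.90480 × 19.9924 + 0.00270 × 20.9938 + 0.09250 × 21.9914
= 18.08912 + 0.05668 + 2.03420 = 20.18000 amu

20.1800 amu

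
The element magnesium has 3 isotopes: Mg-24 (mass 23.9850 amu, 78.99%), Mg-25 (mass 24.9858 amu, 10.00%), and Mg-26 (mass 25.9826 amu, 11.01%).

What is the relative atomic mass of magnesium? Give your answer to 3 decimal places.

Weight each isotope mass by its fractional abundance: 0.7899 × 23.9850 + 0.1000 × 24.9858 + 0.1101 × 25.9826
= 18.94575 + 2.49858 + 2.86068 = 24.30501 amu

24.305 amu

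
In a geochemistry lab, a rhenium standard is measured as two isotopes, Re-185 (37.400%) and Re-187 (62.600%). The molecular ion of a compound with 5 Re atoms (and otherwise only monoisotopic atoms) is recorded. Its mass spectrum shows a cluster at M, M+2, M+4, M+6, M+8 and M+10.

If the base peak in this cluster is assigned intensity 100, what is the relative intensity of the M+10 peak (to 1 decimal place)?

28.0

(0.37400 + 0.62600)^5 gives M 0.0073, M+2 0.0612, M+4 0.2050, M+6 0.3431, M+8 0.2872, M+10 0.0961; the largest is M+6.
P(M+6) = C(5,3) × 0.37400^2 × 0.62600^3 = 10 × 0.139876 × 0.24531438 = 0.343136 (base)
P(M+10) = C(5,5) × 0.37400^0 × 0.62600^5 = 1 × 1.0000 × 0.09613282 = 0.096133
Relative intensity = 0.096133 / 0.343136 × 100 = 28.0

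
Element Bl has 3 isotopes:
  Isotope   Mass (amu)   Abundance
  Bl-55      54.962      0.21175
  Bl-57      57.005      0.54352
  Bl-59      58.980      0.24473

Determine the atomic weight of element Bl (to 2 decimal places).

The abundance-weighted mean is 0.21175 × 54.962 + 0.54352 × 57.005 + 0.24473 × 58.980
= 11.6382 + 30.9834 + 14.4342 = 57.0558 amu

57.06 amu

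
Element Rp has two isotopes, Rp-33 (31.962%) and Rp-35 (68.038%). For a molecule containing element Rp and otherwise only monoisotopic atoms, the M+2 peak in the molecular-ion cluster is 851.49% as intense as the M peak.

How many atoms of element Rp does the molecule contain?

For n independent Rp atoms, I(M+2)/I(M) = n · (abundance Rp-35) / (abundance Rp-33) = n · 0.68038/0.31962.
n = 8.5149 × 0.31962/0.68038 = 4.00 ≈ 4

4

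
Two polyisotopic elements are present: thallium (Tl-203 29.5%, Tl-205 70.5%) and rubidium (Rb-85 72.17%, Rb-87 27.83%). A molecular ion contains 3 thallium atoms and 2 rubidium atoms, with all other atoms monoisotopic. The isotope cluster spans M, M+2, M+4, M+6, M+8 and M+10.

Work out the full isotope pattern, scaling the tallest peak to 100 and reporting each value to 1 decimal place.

Thallium pattern (n=3): 0.02567237 : 0.18405787 : 0.43986713 : 0.35040263
Rubidium pattern (n=2): 0.52085089 : 0.40169822 : 0.07745089
Convolve the two distributions (both contribute in 2-u steps):
  M: 0.02567237×0.52085089 = 0.013371
  M+2: 0.02567237×0.40169822 + 0.18405787×0.52085089 = 0.106179
  M+4: 0.02567237×0.07745089 + 0.18405787×0.40169822 + 0.43986713×0.52085089 = 0.305029
  M+6: 0.18405787×0.07745089 + 0.43986713×0.40169822 + 0.35040263×0.52085089 = 0.373457
  M+8: 0.43986713×0.07745089 + 0.35040263×0.40169822 = 0.174824
  M+10: 0.35040263×0.07745089 = 0.027139
Scale to base peak (0.373457) = 100: 3.6 : 28.4 : 81.7 : 100.0 : 46.8 : 7.3

3.6 : 28.4 : 81.7 : 100.0 : 46.8 : 7.3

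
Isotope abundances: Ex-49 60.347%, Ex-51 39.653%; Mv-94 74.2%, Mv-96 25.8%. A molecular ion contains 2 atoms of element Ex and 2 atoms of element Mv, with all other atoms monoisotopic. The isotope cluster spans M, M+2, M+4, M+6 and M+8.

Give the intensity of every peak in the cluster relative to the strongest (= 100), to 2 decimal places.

49.76 : 100.00 : 72.98 : 22.85 : 2.60

Element Ex pattern (n=2): 0.36417604 : 0.47858792 : 0.15723604
Element Mv pattern (n=2): 0.550564 : 0.382872 : 0.066564
Convolve the two distributions (both contribute in 2-u steps):
  M: 0.36417604×0.550564 = 0.200502
  M+2: 0.36417604×0.382872 + 0.47858792×0.550564 = 0.402926
  M+4: 0.36417604×0.066564 + 0.47858792×0.382872 + 0.15723604×0.550564 = 0.294047
  M+6: 0.47858792×0.066564 + 0.15723604×0.382872 = 0.092058
  M+8: 0.15723604×0.066564 = 0.010466
Scale to base peak (0.402926) = 100: 49.76 : 100.00 : 72.98 : 22.85 : 2.60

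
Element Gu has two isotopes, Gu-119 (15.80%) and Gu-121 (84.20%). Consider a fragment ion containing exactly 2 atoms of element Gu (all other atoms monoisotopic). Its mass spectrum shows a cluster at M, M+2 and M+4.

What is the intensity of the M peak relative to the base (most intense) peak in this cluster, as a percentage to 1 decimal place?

Term probabilities: M 0.0250, M+2 0.2661, M+4 0.7090. Base peak = M+4.
P(M+4) = C(2,2) × 0.1580^0 × 0.8420^2 = 1 × 1.0000 × 0.708964 = 0.708964 (base)
P(M) = C(2,0) × 0.1580^2 × 0.8420^0 = 1 × 0.024964 × 1.0000 = 0.024964
Relative intensity = 0.024964 / 0.708964 × 100 = 3.5

3.5%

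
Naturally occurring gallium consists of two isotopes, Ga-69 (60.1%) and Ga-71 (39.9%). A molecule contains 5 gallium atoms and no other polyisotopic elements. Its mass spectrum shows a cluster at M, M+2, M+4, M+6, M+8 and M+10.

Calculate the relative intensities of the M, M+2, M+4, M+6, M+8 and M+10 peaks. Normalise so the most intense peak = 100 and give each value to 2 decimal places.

The 5 Ga atoms are independent, so intensities follow the terms of (0.601 + 0.399)^5.
P(M) = 0.601^5 = 0.078410
P(M+2) = 5 × 0.601^4 × 0.399^1 = 0.260280
P(M+4) = 10 × 0.601^3 × 0.399^2 = 0.345596
P(M+6) = 10 × 0.601^2 × 0.399^3 = 0.229439
P(M+8) = 5 × 0.601^1 × 0.399^4 = 0.076162
P(M+10) = 0.399^5 = 0.010113
The M+4 peak is largest (0.345596); scaling to 100 gives 22.69 : 75.31 : 100.00 : 66.39 : 22.04 : 2.93.

22.69 : 75.31 : 100.00 : 66.39 : 22.04 : 2.93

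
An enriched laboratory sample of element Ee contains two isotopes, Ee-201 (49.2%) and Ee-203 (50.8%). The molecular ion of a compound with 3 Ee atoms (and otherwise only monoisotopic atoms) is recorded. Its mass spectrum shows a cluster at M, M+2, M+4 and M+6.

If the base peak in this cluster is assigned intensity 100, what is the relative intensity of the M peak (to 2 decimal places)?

31.27

(0.492 + 0.508)^3 gives M 0.1191, M+2 0.3689, M+4 0.3809, M+6 0.1311; the largest is M+4.
P(M+4) = C(3,2) × 0.492^1 × 0.508^2 = 3 × 0.4920 × 0.258064 = 0.380902 (base)
P(M) = C(3,0) × 0.492^3 × 0.508^0 = 1 × 0.11909549 × 1.0000 = 0.119095
Relative intensity = 0.119095 / 0.380902 × 100 = 31.27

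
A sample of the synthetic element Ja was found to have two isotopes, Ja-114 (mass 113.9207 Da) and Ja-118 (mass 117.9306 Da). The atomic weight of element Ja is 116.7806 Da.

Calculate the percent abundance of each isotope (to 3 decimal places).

Writing the weighted mean with unknown fraction x of Ja-114:
113.9207·x + 117.9306·(1 − x) = 116.7806
(113.9207 − 117.9306)·x = 116.7806 − 117.9306
x = -1.1500 / -4.0099 = 0.28679 → 28.679% Ja-114, 71.321% Ja-118.

Ja-114: 28.679%, Ja-118: 71.321%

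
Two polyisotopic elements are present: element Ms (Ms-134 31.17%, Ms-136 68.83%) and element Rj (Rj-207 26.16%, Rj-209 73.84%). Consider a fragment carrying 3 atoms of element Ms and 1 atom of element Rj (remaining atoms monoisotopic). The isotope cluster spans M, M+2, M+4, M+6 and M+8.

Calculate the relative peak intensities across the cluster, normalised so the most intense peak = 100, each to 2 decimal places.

Element Ms pattern (n=3): 0.0302838 : 0.20061926 : 0.44301007 : 0.32608687
Element Rj pattern (n=1): 0.2616 : 0.7384
Convolve the two distributions (both contribute in 2-u steps):
  M: 0.0302838×0.2616 = 0.007922
  M+2: 0.0302838×0.7384 + 0.20061926×0.2616 = 0.074844
  M+4: 0.20061926×0.7384 + 0.44301007×0.2616 = 0.264029
  M+6: 0.44301007×0.7384 + 0.32608687×0.2616 = 0.412423
  M+8: 0.32608687×0.7384 = 0.240783
Scale to base peak (0.412423) = 100: 1.92 : 18.15 : 64.02 : 100.00 : 58.38

1.92 : 18.15 : 64.02 : 100.00 : 58.38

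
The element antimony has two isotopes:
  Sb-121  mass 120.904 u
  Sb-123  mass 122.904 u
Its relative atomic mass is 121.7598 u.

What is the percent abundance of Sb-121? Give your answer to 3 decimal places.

57.210%

Writing the weighted mean with unknown fraction x of Sb-121:
120.904·x + 122.904·(1 − x) = 121.7598
(120.904 − 122.904)·x = 121.7598 − 122.904
x = -1.1442 / -2.000 = 0.57210 → 57.210% Sb-121, 42.790% Sb-123.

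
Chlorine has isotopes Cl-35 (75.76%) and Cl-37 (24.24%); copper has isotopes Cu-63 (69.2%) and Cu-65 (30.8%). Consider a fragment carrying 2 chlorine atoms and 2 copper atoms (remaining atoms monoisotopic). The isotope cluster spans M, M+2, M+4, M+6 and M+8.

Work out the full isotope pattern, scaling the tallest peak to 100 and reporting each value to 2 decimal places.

65.36 : 100.00 : 56.87 : 14.24 : 1.33

Chlorine pattern (n=2): 0.57395776 : 0.36728448 : 0.05875776
Copper pattern (n=2): 0.478864 : 0.426272 : 0.094864
Convolve the two distributions (both contribute in 2-u steps):
  M: 0.57395776×0.478864 = 0.274848
  M+2: 0.57395776×0.426272 + 0.36728448×0.478864 = 0.420541
  M+4: 0.57395776×0.094864 + 0.36728448×0.426272 + 0.05875776×0.478864 = 0.239148
  M+6: 0.36728448×0.094864 + 0.05875776×0.426272 = 0.059889
  M+8: 0.05875776×0.094864 = 0.005574
Scale to base peak (0.420541) = 100: 65.36 : 100.00 : 56.87 : 14.24 : 1.33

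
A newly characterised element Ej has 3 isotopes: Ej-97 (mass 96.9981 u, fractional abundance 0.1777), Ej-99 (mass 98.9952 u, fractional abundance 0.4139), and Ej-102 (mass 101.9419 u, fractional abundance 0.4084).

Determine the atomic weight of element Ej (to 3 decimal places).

99.844 u

Average mass = Σ (abundance × isotope mass) = 0.1777 × 96.9981 + 0.4139 × 98.9952 + 0.4084 × 101.9419
= 17.23656 + 40.97411 + 41.63307 = 99.84374 u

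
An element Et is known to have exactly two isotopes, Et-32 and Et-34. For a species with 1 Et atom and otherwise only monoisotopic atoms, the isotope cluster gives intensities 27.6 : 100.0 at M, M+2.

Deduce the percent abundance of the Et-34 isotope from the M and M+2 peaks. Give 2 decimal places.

Write p for the Et-32 fraction. I(M+2)/I(M) = [C(1,1)·p^0·(1−p)] / p^1 = 1·(1−p)/p = 100.0/27.6 = 3.6232
(1−p)/p = 3.6232/1 = 3.6232  ⇒  p = 1/(1 + 3.6232) = 0.2163
Et-32: 21.63%, Et-34: 78.37%.

78.37%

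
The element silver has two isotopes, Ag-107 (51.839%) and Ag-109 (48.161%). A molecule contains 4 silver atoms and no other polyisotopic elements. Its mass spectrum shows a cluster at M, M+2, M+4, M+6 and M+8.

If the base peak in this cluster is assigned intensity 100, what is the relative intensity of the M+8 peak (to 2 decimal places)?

Term probabilities: M 0.0722, M+2 0.2684, M+4 0.3740, M+6 0.2316, M+8 0.0538. Base peak = M+4.
P(M+4) = C(4,2) × 0.51839^2 × 0.48161^2 = 6 × 0.26872819 × 0.23194819 = 0.373986 (base)
P(M+8) = C(4,4) × 0.51839^0 × 0.48161^4 = 1 × 1.0000 × 0.05379996 = 0.053800
Relative intensity = 0.053800 / 0.373986 × 100 = 14.39

14.39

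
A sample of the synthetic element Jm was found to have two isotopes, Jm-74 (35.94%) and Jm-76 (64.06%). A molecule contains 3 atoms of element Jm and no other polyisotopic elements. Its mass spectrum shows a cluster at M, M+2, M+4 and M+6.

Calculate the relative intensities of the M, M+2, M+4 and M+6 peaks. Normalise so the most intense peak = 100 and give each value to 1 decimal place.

10.5 : 56.1 : 100.0 : 59.4

Each Jm atom is independently Jm-74 (p = 0.3594) or Jm-76 (q = 0.6406); the cluster is the binomial expansion (p + q)^3.
P(M) = 0.3594^3 = 0.046423
P(M+2) = 3 × 0.3594^2 × 0.6406^1 = 0.248236
P(M+4) = 3 × 0.3594^1 × 0.6406^2 = 0.442459
P(M+6) = 0.6406^3 = 0.262882
The M+4 peak is largest (0.442459); scaling to 100 gives 10.5 : 56.1 : 100.0 : 59.4.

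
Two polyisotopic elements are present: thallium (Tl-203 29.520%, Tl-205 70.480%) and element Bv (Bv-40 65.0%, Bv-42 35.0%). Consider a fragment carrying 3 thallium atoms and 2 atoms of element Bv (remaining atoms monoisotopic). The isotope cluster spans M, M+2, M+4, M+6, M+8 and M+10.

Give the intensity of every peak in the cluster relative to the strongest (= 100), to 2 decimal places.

Thallium pattern (n=3): 0.02572463 : 0.18425524 : 0.43991564 : 0.35010449
Element Bv pattern (n=2): 0.4225 : 0.4550 : 0.1225
Convolve the two distributions (both contribute in 2-u steps):
  M: 0.02572463×0.4225 = 0.010869
  M+2: 0.02572463×0.4550 + 0.18425524×0.4225 = 0.089553
  M+4: 0.02572463×0.1225 + 0.18425524×0.4550 + 0.43991564×0.4225 = 0.272852
  M+6: 0.18425524×0.1225 + 0.43991564×0.4550 + 0.35010449×0.4225 = 0.370652
  M+8: 0.43991564×0.1225 + 0.35010449×0.4550 = 0.213187
  M+10: 0.35010449×0.1225 = 0.042888
Scale to base peak (0.370652) = 100: 2.93 : 24.16 : 73.61 : 100.00 : 57.52 : 11.57

2.93 : 24.16 : 73.61 : 100.00 : 57.52 : 11.57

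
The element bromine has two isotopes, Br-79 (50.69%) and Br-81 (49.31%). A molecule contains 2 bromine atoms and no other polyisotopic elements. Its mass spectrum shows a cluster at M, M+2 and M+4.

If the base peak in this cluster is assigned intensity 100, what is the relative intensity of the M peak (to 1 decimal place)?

Binomial terms of (0.5069 + 0.4931)^2: M 0.2569, M+2 0.4999, M+4 0.2431 → M+2 is the base peak.
P(M+2) = C(2,1) × 0.5069^1 × 0.4931^1 = 2 × 0.5069 × 0.4931 = 0.499905 (base)
P(M) = C(2,0) × 0.5069^2 × 0.4931^0 = 1 × 0.25694761 × 1.0000 = 0.256948
Relative intensity = 0.256948 / 0.499905 × 100 = 51.4

51.4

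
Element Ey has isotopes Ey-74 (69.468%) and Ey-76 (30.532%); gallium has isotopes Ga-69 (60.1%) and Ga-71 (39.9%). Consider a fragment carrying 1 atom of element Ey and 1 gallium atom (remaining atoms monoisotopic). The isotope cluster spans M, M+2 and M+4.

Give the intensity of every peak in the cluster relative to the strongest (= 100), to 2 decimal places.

Element Ey pattern (n=1): 0.69468 : 0.30532
Gallium pattern (n=1): 0.6010 : 0.3990
Convolve the two distributions (both contribute in 2-u steps):
  M: 0.69468×0.6010 = 0.417503
  M+2: 0.69468×0.3990 + 0.30532×0.6010 = 0.460675
  M+4: 0.30532×0.3990 = 0.121823
Scale to base peak (0.460675) = 100: 90.63 : 100.00 : 26.44

90.63 : 100.00 : 26.44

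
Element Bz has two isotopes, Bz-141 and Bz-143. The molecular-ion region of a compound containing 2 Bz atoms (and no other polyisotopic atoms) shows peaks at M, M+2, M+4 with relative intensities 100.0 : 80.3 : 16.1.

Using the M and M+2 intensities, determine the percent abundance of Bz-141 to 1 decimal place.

Let p = fractional abundance of Bz-141. I(M+2)/I(M) = [C(2,1)·p^1·(1−p)] / p^2 = 2·(1−p)/p = 80.3/100.0 = 0.8030
(1−p)/p = 0.8030/2 = 0.4015  ⇒  p = 1/(1 + 0.4015) = 0.7135
Bz-141: 71.4%, Bz-143: 28.6%.

71.4%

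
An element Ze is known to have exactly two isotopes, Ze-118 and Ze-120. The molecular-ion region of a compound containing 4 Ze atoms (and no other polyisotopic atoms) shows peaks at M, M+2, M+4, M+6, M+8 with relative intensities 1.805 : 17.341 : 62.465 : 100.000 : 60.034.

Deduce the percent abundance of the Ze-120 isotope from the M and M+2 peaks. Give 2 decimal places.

If p is the fraction of Ze that is Ze-118, then I(M+2)/I(M) = [C(4,1)·p^3·(1−p)] / p^4 = 4·(1−p)/p = 17.341/1.805 = 9.6072
(1−p)/p = 9.6072/4 = 2.4018  ⇒  p = 1/(1 + 2.4018) = 0.2940
Ze-118: 29.40%, Ze-120: 70.60%.

70.60%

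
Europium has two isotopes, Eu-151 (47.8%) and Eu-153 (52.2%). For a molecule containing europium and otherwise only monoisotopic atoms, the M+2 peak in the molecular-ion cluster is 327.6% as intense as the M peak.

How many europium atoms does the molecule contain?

3

With n Eu atoms, P(M+2)/P(M) = C(n,1)·p^(n−1)q / p^n = n·q/p = n · 0.522/0.478.
n = 3.276 × 0.478/0.522 = 3.00 ≈ 3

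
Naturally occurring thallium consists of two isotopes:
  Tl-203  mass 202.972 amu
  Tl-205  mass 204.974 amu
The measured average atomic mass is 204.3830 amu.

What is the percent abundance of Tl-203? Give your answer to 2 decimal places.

29.52%

With x = fraction of Tl-203 (so Tl-205 is 1 − x):
202.972·x + 204.974·(1 − x) = 204.3830
(202.972 − 204.974)·x = 204.3830 − 204.974
x = -0.5910 / -2.002 = 0.29520 → 29.52% Tl-203, 70.48% Tl-205.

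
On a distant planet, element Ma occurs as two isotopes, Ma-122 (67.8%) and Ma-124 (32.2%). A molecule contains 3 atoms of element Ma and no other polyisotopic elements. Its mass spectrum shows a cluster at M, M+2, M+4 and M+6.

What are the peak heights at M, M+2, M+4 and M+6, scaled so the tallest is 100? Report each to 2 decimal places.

70.19 : 100.00 : 47.49 : 7.52

Each Ma atom is independently Ma-122 (p = 0.678) or Ma-124 (q = 0.322); the cluster is the binomial expansion (p + q)^3.
P(M) = 0.678^3 = 0.311666
P(M+2) = 3 × 0.678^2 × 0.322^1 = 0.444055
P(M+4) = 3 × 0.678^1 × 0.322^2 = 0.210893
P(M+6) = 0.322^3 = 0.033386
The M+2 peak is largest (0.444055); scaling to 100 gives 70.19 : 100.00 : 47.49 : 7.52.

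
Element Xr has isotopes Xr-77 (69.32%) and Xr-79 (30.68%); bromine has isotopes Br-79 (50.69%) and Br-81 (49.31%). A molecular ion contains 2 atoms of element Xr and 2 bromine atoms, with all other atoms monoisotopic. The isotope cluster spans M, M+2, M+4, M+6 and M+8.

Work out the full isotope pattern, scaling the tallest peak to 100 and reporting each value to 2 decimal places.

34.91 : 98.83 : 100.00 : 42.55 : 6.47

Element Xr pattern (n=2): 0.48052624 : 0.42534752 : 0.09412624
Bromine pattern (n=2): 0.25694761 : 0.49990478 : 0.24314761
Convolve the two distributions (both contribute in 2-u steps):
  M: 0.48052624×0.25694761 = 0.123470
  M+2: 0.48052624×0.49990478 + 0.42534752×0.25694761 = 0.349509
  M+4: 0.48052624×0.24314761 + 0.42534752×0.49990478 + 0.09412624×0.25694761 = 0.353658
  M+6: 0.42534752×0.24314761 + 0.09412624×0.49990478 = 0.150476
  M+8: 0.09412624×0.24314761 = 0.022887
Scale to base peak (0.353658) = 100: 34.91 : 98.83 : 100.00 : 42.55 : 6.47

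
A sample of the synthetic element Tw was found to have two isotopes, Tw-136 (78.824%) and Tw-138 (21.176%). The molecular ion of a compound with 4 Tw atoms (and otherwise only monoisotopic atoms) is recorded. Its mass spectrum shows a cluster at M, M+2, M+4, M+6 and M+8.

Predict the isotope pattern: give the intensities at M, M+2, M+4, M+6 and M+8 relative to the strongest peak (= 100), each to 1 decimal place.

Expanding (0.78824 + 0.21176)^4:
P(M) = 0.78824^4 = 0.386041
P(M+2) = 4 × 0.78824^3 × 0.21176^1 = 0.414839
P(M+4) = 6 × 0.78824^2 × 0.21176^2 = 0.167169
P(M+6) = 4 × 0.78824^1 × 0.21176^3 = 0.029940
P(M+8) = 0.21176^4 = 0.002011
The M+2 peak is largest (0.414839); scaling to 100 gives 93.1 : 100.0 : 40.3 : 7.2 : 0.5.

93.1 : 100.0 : 40.3 : 7.2 : 0.5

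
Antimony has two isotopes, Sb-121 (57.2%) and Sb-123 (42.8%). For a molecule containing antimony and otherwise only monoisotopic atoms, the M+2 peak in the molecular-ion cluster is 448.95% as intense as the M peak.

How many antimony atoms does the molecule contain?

6

With n Sb atoms, P(M+2)/P(M) = C(n,1)·p^(n−1)q / p^n = n·q/p = n · 0.428/0.572.
n = 4.4895 × 0.572/0.428 = 6.00 ≈ 6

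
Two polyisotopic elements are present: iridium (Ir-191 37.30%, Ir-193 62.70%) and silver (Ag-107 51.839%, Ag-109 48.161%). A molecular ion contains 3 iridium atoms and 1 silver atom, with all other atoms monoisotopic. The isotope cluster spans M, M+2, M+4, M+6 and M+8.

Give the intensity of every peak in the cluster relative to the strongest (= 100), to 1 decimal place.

Iridium pattern (n=3): 0.05189512 : 0.26170165 : 0.43991135 : 0.24649188
Silver pattern (n=1): 0.51839 : 0.48161
Convolve the two distributions (both contribute in 2-u steps):
  M: 0.05189512×0.51839 = 0.026902
  M+2: 0.05189512×0.48161 + 0.26170165×0.51839 = 0.160657
  M+4: 0.26170165×0.48161 + 0.43991135×0.51839 = 0.354084
  M+6: 0.43991135×0.48161 + 0.24649188×0.51839 = 0.339645
  M+8: 0.24649188×0.48161 = 0.118713
Scale to base peak (0.354084) = 100: 7.6 : 45.4 : 100.0 : 95.9 : 33.5

7.6 : 45.4 : 100.0 : 95.9 : 33.5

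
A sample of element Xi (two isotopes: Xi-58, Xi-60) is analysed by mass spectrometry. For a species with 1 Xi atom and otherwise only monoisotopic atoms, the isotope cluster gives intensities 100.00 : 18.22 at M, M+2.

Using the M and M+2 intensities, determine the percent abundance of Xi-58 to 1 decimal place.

84.6%

Let p = fractional abundance of Xi-58. I(M+2)/I(M) = [C(1,1)·p^0·(1−p)] / p^1 = 1·(1−p)/p = 18.22/100.00 = 0.1822
(1−p)/p = 0.1822/1 = 0.1822  ⇒  p = 1/(1 + 0.1822) = 0.8459
Xi-58: 84.6%, Xi-60: 15.4%.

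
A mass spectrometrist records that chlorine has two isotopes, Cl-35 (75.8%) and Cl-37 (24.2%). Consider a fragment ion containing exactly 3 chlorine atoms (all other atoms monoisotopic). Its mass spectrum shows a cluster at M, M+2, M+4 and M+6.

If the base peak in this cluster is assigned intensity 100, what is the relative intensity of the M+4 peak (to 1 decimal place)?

Binomial terms of (0.758 + 0.242)^3: M 0.4355, M+2 0.4171, M+4 0.1332, M+6 0.0142 → M is the base peak.
P(M) = C(3,0) × 0.758^3 × 0.242^0 = 1 × 0.43551951 × 1.0000 = 0.435520 (base)
P(M+4) = C(3,2) × 0.758^1 × 0.242^2 = 3 × 0.7580 × 0.058564 = 0.133175
Relative intensity = 0.133175 / 0.435520 × 100 = 30.6

30.6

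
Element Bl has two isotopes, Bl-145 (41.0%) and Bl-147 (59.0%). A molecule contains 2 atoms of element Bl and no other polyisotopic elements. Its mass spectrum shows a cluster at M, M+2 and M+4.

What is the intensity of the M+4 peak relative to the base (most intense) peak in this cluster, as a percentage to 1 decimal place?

Binomial terms of (0.410 + 0.590)^2: M 0.1681, M+2 0.4838, M+4 0.3481 → M+2 is the base peak.
P(M+2) = C(2,1) × 0.410^1 × 0.590^1 = 2 × 0.4100 × 0.5900 = 0.483800 (base)
P(M+4) = C(2,2) × 0.410^0 × 0.590^2 = 1 × 1.0000 × 0.3481 = 0.348100
Relative intensity = 0.348100 / 0.483800 × 100 = 72.0

72.0%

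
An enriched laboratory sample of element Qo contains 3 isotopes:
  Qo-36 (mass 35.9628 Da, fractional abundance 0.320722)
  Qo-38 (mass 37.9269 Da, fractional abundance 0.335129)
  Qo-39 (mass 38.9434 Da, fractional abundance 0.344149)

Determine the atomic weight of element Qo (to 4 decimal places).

Average mass = Σ (abundance × isotope mass) = 0.320722 × 35.9628 + 0.335129 × 37.9269 + 0.344149 × 38.9434
= 11.53406 + 12.71040 + 13.40233 = 37.64679 Da

37.6468 Da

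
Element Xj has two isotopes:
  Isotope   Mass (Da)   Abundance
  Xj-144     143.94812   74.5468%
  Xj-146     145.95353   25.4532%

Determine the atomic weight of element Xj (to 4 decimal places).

Weight each isotope mass by its fractional abundance: 0.745468 × 143.94812 + 0.254532 × 145.95353
= 107.308717 + 37.149844 = 144.458561 Da

144.4586 Da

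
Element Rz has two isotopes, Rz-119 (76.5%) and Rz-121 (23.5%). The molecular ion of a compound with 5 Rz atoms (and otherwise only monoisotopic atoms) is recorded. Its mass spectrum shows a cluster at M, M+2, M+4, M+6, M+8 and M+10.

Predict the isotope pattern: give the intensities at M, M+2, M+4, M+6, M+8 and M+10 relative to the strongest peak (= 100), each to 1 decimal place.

Each Rz atom is independently Rz-119 (p = 0.765) or Rz-121 (q = 0.235); the cluster is the binomial expansion (p + q)^5.
P(M) = 0.765^5 = 0.262004
P(M+2) = 5 × 0.765^4 × 0.235^1 = 0.402424
P(M+4) = 10 × 0.765^3 × 0.235^2 = 0.247241
P(M+6) = 10 × 0.765^2 × 0.235^3 = 0.075950
P(M+8) = 5 × 0.765^1 × 0.235^4 = 0.011665
P(M+10) = 0.235^5 = 0.000717
The M+2 peak is largest (0.402424); scaling to 100 gives 65.1 : 100.0 : 61.4 : 18.9 : 2.9 : 0.2.

65.1 : 100.0 : 61.4 : 18.9 : 2.9 : 0.2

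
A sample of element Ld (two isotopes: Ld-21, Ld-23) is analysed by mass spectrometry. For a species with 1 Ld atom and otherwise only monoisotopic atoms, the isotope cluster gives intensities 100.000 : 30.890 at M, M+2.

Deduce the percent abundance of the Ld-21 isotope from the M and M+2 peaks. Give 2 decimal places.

Write p for the Ld-21 fraction. I(M+2)/I(M) = [C(1,1)·p^0·(1−p)] / p^1 = 1·(1−p)/p = 30.890/100.000 = 0.3089
(1−p)/p = 0.3089/1 = 0.3089  ⇒  p = 1/(1 + 0.3089) = 0.7640
Ld-21: 76.40%, Ld-23: 23.60%.

76.40%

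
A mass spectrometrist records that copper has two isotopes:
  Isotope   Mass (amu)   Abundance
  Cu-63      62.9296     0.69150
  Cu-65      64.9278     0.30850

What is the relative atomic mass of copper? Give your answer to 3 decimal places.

63.546 amu

Ar = Σ fᵢ·mᵢ = 0.69150 × 62.9296 + 0.30850 × 64.9278
= 43.51582 + 20.03023 = 63.54605 amu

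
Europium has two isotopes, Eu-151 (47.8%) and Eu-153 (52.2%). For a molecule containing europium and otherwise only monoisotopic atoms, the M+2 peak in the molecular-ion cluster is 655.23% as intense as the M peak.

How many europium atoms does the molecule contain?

6

For n independent Eu atoms, I(M+2)/I(M) = n · (abundance Eu-153) / (abundance Eu-151) = n · 0.522/0.478.
n = 6.5523 × 0.478/0.522 = 6.00 ≈ 6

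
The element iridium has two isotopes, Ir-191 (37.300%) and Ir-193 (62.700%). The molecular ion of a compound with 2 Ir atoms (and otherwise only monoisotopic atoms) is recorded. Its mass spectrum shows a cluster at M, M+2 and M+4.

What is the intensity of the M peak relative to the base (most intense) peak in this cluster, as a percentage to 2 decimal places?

(0.37300 + 0.62700)^2 gives M 0.1391, M+2 0.4677, M+4 0.3931; the largest is M+2.
P(M+2) = C(2,1) × 0.37300^1 × 0.62700^1 = 2 × 0.3730 × 0.6270 = 0.467742 (base)
P(M) = C(2,0) × 0.37300^2 × 0.62700^0 = 1 × 0.139129 × 1.0000 = 0.139129
Relative intensity = 0.139129 / 0.467742 × 100 = 29.74

29.74%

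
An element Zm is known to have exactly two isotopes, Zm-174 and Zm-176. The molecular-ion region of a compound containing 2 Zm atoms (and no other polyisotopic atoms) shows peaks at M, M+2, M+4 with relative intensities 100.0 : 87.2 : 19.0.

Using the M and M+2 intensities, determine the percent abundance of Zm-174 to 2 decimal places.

Write p for the Zm-174 fraction. I(M+2)/I(M) = [C(2,1)·p^1·(1−p)] / p^2 = 2·(1−p)/p = 87.2/100.0 = 0.8720
(1−p)/p = 0.8720/2 = 0.4360  ⇒  p = 1/(1 + 0.4360) = 0.6964
Zm-174: 69.64%, Zm-176: 30.36%.

69.64%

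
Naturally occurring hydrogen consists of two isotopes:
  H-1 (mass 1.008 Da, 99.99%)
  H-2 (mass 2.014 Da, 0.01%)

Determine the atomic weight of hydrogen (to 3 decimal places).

Weight each isotope mass by its fractional abundance: 0.9999 × 1.008 + 0.0001 × 2.014
= 1.0079 + 0.0002 = 1.0081 Da

1.008 Da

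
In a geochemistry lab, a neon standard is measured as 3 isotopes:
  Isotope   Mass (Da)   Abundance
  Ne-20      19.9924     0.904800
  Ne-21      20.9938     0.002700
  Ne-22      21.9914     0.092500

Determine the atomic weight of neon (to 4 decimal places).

Weight each isotope mass by its fractional abundance: 0.904800 × 19.9924 + 0.002700 × 20.9938 + 0.092500 × 21.9914
= 18.08912 + 0.05668 + 2.03420 = 20.18000 Da

20.1800 Da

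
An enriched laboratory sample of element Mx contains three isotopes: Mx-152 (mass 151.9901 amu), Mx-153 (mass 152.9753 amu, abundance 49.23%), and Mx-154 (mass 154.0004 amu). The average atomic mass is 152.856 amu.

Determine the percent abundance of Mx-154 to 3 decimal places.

Let x and y be the fractions of Mx-152 and Mx-154. Then x + y = 1 − 0.4923 = 0.5077 and 151.9901x + 154.0004y = 152.856 − 0.4923×152.9753 = 77.54625981.
Substituting: 151.9901x + 154.0004(0.5077 − x) = 77.54625981
(151.9901 − 154.0004)x = -0.63974327  ⇒  x = 0.31823, y = 0.18947
Mx-152: 31.823%, Mx-154: 18.947%.

18.947%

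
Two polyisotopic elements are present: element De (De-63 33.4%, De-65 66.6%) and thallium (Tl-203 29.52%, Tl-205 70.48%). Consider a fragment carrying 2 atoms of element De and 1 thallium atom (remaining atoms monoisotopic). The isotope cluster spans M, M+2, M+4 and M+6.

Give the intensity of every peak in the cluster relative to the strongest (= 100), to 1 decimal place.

7.4 : 47.2 : 100.0 : 70.3

Element De pattern (n=2): 0.111556 : 0.444888 : 0.443556
Thallium pattern (n=1): 0.2952 : 0.7048
Convolve the two distributions (both contribute in 2-u steps):
  M: 0.111556×0.2952 = 0.032931
  M+2: 0.111556×0.7048 + 0.444888×0.2952 = 0.209956
  M+4: 0.444888×0.7048 + 0.443556×0.2952 = 0.444495
  M+6: 0.443556×0.7048 = 0.312618
Scale to base peak (0.444495) = 100: 7.4 : 47.2 : 100.0 : 70.3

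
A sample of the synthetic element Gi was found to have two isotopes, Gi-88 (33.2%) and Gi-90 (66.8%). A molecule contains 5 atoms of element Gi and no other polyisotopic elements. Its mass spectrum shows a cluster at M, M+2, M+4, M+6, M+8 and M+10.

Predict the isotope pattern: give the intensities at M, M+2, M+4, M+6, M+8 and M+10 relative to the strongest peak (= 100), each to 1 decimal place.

1.2 : 12.3 : 49.4 : 99.4 : 100.0 : 40.2

Each Gi atom is independently Gi-88 (p = 0.332) or Gi-90 (q = 0.668); the cluster is the binomial expansion (p + q)^5.
P(M) = 0.332^5 = 0.004034
P(M+2) = 5 × 0.332^4 × 0.668^1 = 0.040579
P(M+4) = 10 × 0.332^3 × 0.668^2 = 0.163293
P(M+6) = 10 × 0.332^2 × 0.668^3 = 0.328553
P(M+8) = 5 × 0.332^1 × 0.668^4 = 0.330532
P(M+10) = 0.668^5 = 0.133009
The M+8 peak is largest (0.330532); scaling to 100 gives 1.2 : 12.3 : 49.4 : 99.4 : 100.0 : 40.2.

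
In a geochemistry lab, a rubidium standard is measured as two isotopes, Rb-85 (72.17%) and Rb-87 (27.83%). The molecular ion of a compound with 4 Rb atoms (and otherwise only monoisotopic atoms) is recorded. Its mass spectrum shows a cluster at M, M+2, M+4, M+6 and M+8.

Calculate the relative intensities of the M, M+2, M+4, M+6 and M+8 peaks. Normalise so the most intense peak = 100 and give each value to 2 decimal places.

64.83 : 100.00 : 57.84 : 14.87 : 1.43

The 4 Rb atoms are independent, so intensities follow the terms of (0.7217 + 0.2783)^4.
P(M) = 0.7217^4 = 0.271286
P(M+2) = 4 × 0.7217^3 × 0.2783^1 = 0.418450
P(M+4) = 6 × 0.7217^2 × 0.2783^2 = 0.242042
P(M+6) = 4 × 0.7217^1 × 0.2783^3 = 0.062224
P(M+8) = 0.2783^4 = 0.005999
The M+2 peak is largest (0.418450); scaling to 100 gives 64.83 : 100.00 : 57.84 : 14.87 : 1.43.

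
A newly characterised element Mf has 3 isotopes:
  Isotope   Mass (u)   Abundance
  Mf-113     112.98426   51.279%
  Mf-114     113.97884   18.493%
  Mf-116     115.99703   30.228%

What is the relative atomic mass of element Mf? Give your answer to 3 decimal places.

Ar = Σ fᵢ·mᵢ = 0.51279 × 112.98426 + 0.18493 × 113.97884 + 0.30228 × 115.99703
= 57.937199 + 21.078107 + 35.063582 = 114.078888 u

114.079 u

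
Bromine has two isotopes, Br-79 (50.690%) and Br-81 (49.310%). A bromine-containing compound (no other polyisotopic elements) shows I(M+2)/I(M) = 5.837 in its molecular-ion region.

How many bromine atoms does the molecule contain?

6

For n independent Br atoms, I(M+2)/I(M) = n · (abundance Br-81) / (abundance Br-79) = n · 0.49310/0.50690.
n = 5.837 × 0.50690/0.49310 = 6.00 ≈ 6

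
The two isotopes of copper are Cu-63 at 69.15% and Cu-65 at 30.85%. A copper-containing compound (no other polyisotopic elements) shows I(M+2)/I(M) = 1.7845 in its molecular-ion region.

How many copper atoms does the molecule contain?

4

For n independent Cu atoms, I(M+2)/I(M) = n · (abundance Cu-65) / (abundance Cu-63) = n · 0.3085/0.6915.
n = 1.7845 × 0.6915/0.3085 = 4.00 ≈ 4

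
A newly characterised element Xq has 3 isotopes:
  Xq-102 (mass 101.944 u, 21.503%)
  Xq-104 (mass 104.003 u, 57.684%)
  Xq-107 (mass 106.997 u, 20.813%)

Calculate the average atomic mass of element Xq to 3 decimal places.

104.183 u

The abundance-weighted mean is 0.21503 × 101.944 + 0.57684 × 104.003 + 0.20813 × 106.997
= 21.9210 + 59.9931 + 22.2693 = 104.1834 u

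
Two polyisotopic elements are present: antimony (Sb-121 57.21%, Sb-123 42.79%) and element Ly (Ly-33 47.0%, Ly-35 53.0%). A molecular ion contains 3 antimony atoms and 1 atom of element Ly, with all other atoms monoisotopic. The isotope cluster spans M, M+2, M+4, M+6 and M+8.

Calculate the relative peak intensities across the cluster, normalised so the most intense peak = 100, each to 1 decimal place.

23.8 : 80.1 : 100.0 : 54.9 : 11.2

Antimony pattern (n=3): 0.18724742 : 0.42015297 : 0.3142518 : 0.07834781
Element Ly pattern (n=1): 0.4700 : 0.5300
Convolve the two distributions (both contribute in 2-u steps):
  M: 0.18724742×0.4700 = 0.088006
  M+2: 0.18724742×0.5300 + 0.42015297×0.4700 = 0.296713
  M+4: 0.42015297×0.5300 + 0.3142518×0.4700 = 0.370379
  M+6: 0.3142518×0.5300 + 0.07834781×0.4700 = 0.203377
  M+8: 0.07834781×0.5300 = 0.041524
Scale to base peak (0.370379) = 100: 23.8 : 80.1 : 100.0 : 54.9 : 11.2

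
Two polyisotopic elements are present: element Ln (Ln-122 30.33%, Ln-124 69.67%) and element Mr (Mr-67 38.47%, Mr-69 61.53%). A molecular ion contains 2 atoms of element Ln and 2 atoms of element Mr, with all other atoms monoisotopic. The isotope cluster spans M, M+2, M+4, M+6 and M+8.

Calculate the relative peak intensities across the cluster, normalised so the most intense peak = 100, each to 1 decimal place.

Element Ln pattern (n=2): 0.09199089 : 0.42261822 : 0.48539089
Element Mr pattern (n=2): 0.14799409 : 0.47341182 : 0.37859409
Convolve the two distributions (both contribute in 2-u steps):
  M: 0.09199089×0.14799409 = 0.013614
  M+2: 0.09199089×0.47341182 + 0.42261822×0.14799409 = 0.106095
  M+4: 0.09199089×0.37859409 + 0.42261822×0.47341182 + 0.48539089×0.14799409 = 0.306735
  M+6: 0.42261822×0.37859409 + 0.48539089×0.47341182 = 0.389791
  M+8: 0.48539089×0.37859409 = 0.183766
Scale to base peak (0.389791) = 100: 3.5 : 27.2 : 78.7 : 100.0 : 47.1

3.5 : 27.2 : 78.7 : 100.0 : 47.1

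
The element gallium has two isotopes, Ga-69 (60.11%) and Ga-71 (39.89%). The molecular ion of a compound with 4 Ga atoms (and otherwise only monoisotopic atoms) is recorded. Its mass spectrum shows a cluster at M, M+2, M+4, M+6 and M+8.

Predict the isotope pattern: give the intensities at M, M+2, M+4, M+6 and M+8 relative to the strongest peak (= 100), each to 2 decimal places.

Expanding (0.6011 + 0.3989)^4:
P(M) = 0.6011^4 = 0.130553
P(M+2) = 4 × 0.6011^3 × 0.3989^1 = 0.346549
P(M+4) = 6 × 0.6011^2 × 0.3989^2 = 0.344963
P(M+6) = 4 × 0.6011^1 × 0.3989^3 = 0.152616
P(M+8) = 0.3989^4 = 0.025320
The M+2 peak is largest (0.346549); scaling to 100 gives 37.67 : 100.00 : 99.54 : 44.04 : 7.31.

37.67 : 100.00 : 99.54 : 44.04 : 7.31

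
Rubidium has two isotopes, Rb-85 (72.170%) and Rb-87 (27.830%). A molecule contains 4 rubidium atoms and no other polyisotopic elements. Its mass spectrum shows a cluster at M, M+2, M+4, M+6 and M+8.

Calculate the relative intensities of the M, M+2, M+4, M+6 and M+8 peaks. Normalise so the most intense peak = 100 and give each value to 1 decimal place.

Each Rb atom is independently Rb-85 (p = 0.72170) or Rb-87 (q = 0.27830); the cluster is the binomial expansion (p + q)^4.
P(M) = 0.72170^4 = 0.271286
P(M+2) = 4 × 0.72170^3 × 0.27830^1 = 0.418450
P(M+4) = 6 × 0.72170^2 × 0.27830^2 = 0.242042
P(M+6) = 4 × 0.72170^1 × 0.27830^3 = 0.062224
P(M+8) = 0.27830^4 = 0.005999
The M+2 peak is largest (0.418450); scaling to 100 gives 64.8 : 100.0 : 57.8 : 14.9 : 1.4.

64.8 : 100.0 : 57.8 : 14.9 : 1.4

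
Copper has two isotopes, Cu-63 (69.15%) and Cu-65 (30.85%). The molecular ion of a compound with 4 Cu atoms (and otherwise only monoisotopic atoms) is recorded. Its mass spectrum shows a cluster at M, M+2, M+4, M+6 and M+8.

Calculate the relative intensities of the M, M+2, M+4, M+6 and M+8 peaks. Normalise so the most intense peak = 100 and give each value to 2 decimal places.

56.04 : 100.00 : 66.92 : 19.90 : 2.22

Expanding (0.6915 + 0.3085)^4:
P(M) = 0.6915^4 = 0.228649
P(M+2) = 4 × 0.6915^3 × 0.3085^1 = 0.408030
P(M+4) = 6 × 0.6915^2 × 0.3085^2 = 0.273052
P(M+6) = 4 × 0.6915^1 × 0.3085^3 = 0.081212
P(M+8) = 0.3085^4 = 0.009058
The M+2 peak is largest (0.408030); scaling to 100 gives 56.04 : 100.00 : 66.92 : 19.90 : 2.22.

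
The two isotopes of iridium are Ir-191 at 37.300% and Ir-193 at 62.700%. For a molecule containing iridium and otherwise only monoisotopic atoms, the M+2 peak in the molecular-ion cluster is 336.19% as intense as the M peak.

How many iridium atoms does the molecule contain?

With n Ir atoms, P(M+2)/P(M) = C(n,1)·p^(n−1)q / p^n = n·q/p = n · 0.62700/0.37300.
n = 3.3619 × 0.37300/0.62700 = 2.00 ≈ 2

2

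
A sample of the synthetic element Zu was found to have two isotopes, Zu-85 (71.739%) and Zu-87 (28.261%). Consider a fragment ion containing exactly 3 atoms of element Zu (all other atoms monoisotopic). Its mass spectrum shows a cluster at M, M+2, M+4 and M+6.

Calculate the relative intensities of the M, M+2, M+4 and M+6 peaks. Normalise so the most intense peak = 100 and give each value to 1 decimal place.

The 3 Zu atoms are independent, so intensities follow the terms of (0.71739 + 0.28261)^3.
P(M) = 0.71739^3 = 0.369204
P(M+2) = 3 × 0.71739^2 × 0.28261^1 = 0.436334
P(M+4) = 3 × 0.71739^1 × 0.28261^2 = 0.171890
P(M+6) = 0.28261^3 = 0.022572
The M+2 peak is largest (0.436334); scaling to 100 gives 84.6 : 100.0 : 39.4 : 5.2.

84.6 : 100.0 : 39.4 : 5.2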